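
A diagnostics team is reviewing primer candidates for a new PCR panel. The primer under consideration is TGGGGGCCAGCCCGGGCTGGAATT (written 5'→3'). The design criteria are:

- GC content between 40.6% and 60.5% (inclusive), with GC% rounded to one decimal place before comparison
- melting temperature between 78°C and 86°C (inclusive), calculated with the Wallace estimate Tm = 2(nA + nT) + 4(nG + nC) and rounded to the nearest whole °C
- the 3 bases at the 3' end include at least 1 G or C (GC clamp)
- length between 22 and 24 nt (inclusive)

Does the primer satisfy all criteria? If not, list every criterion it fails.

Base counts: A=3, T=4, G=11, C=6 (length 24).
GC content: GC 17/24 = 70.8%, outside 40.6–60.5% ✗
Tm: Tm = 2·7 + 4·17 = 82°C ✓
GC clamp: 3' end ATT has 0 G/C, need ≥1 ✗
length: length 24 ✓

Fails: GC content, GC clamp.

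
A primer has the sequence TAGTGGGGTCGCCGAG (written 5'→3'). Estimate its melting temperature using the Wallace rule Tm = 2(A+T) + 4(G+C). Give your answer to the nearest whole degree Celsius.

54°C

Base counts: A=2, T=3, G=8, C=3 (length 16).
Tm = 2·(2+3) + 4·(8+3) = 2·5 + 4·11 = 10 + 44 = 54°C.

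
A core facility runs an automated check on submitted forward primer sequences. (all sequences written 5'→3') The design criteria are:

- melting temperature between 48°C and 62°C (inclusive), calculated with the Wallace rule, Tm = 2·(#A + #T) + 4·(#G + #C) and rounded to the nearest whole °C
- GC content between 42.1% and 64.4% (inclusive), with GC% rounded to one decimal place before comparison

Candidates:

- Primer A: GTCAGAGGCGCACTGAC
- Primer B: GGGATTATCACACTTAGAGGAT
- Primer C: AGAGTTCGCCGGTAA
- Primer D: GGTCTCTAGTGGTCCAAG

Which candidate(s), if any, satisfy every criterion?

Primer D only.

Primer A (17 nt, A=4 T=2 G=6 C=5): Tm = 2·6 + 4·11 = 56°C ✓; GC 11/17 = 64.7%, outside 42.1–64.4% ✗ — fails.
Primer B (22 nt, A=7 T=6 G=6 C=3): Tm = 2·13 + 4·9 = 62°C ✓; GC 9/22 = 40.9%, outside 42.1–64.4% ✗ — fails.
Primer C (15 nt, A=4 T=3 G=5 C=3): Tm = 2·7 + 4·8 = 46°C, outside 48–62°C ✗; GC 8/15 = 53.3% ✓ — fails.
Primer D (18 nt, A=3 T=5 G=6 C=4): Tm = 2·8 + 4·10 = 56°C ✓; GC 10/18 = 55.6% ✓ — passes.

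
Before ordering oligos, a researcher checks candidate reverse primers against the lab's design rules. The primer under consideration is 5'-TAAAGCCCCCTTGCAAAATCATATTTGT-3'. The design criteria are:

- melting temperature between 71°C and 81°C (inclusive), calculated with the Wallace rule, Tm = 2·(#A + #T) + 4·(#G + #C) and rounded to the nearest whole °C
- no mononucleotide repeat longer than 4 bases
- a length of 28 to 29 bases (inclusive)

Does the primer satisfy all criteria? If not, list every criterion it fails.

Base counts: A=9, T=9, G=3, C=7 (length 28).
Tm: Tm = 2·18 + 4·10 = 76°C ✓
homopolymer run: longest run = 5, exceeds 4 ✗
length: length 28 ✓

Fails: homopolymer run.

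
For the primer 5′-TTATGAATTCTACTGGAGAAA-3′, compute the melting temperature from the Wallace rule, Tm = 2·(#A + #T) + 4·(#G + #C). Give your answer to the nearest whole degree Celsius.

Base counts: A=8, T=7, G=4, C=2 (length 21).
Tm = 2·(8+7) + 4·(4+2) = 2·15 + 4·6 = 30 + 24 = 54°C.

54°C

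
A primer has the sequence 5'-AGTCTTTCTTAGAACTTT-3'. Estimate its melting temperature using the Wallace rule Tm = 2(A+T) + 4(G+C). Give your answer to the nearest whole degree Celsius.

Base counts: A=4, T=9, G=2, C=3 (length 18).
Tm = 2·(4+9) + 4·(2+3) = 2·13 + 4·5 = 26 + 20 = 46°C.

46°C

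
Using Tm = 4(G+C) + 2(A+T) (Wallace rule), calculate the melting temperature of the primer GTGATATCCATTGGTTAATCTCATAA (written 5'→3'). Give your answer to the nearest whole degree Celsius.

68°C

Base counts: A=8, T=10, G=4, C=4 (length 26).
Tm = 2·(8+10) + 4·(4+4) = 2·18 + 4·8 = 36 + 32 = 68°C.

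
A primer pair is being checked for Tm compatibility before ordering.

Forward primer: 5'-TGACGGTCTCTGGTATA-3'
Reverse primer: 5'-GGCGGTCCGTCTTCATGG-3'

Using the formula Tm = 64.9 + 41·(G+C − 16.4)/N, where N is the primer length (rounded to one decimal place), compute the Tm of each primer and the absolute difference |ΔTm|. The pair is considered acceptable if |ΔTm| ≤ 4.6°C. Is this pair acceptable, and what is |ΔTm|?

|ΔTm| = 10.3°C; the pair is not acceptable.

Forward: G+C = 8, N = 17 → Tm = 64.9 + 41·(8 − 16.4)/17 = 44.6°C.
Reverse: G+C = 12, N = 18 → Tm = 64.9 + 41·(12 − 16.4)/18 = 54.9°C.
|ΔTm| = |44.6 − 54.9| = 10.3°C, > 4.6°C.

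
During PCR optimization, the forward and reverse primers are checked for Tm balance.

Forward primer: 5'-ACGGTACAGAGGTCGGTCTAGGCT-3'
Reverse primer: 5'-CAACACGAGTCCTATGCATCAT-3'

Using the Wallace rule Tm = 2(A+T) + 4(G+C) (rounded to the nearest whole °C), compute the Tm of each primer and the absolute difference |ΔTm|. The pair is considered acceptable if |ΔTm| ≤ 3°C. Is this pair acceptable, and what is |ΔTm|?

Forward: A=5 T=5 G=9 C=5 → Tm = 2·10 + 4·14 = 76°C.
Reverse: A=7 T=5 G=3 C=7 → Tm = 2·12 + 4·10 = 64°C.
|ΔTm| = |76 − 64| = 12°C, > 3°C.

|ΔTm| = 12°C; the pair is not acceptable.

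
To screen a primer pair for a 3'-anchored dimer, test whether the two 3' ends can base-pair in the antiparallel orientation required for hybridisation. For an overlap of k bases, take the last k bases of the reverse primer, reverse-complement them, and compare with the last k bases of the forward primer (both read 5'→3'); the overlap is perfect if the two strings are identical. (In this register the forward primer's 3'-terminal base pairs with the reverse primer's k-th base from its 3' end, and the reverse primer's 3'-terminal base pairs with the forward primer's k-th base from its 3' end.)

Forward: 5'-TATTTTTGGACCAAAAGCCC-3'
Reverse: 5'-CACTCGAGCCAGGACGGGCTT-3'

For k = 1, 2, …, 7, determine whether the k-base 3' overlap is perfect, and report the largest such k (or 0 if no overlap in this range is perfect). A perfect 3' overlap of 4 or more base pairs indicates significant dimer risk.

Last 7 bases (5'→3') — forward …AAAGCCC, reverse …CGGGCTT.
Reverse complement of the reverse primer's last 7 bases: AAGCCCG; its first k bases are the reverse complement of the reverse primer's last k bases, so a perfect k-base overlap needs the forward primer's last k bases to equal them.
Comparing (forward last k vs required): k=1: C vs A ✗; k=2: CC vs AA ✗; k=3: CCC vs AAG ✗; k=4: GCCC vs AAGC ✗; k=5: AGCCC vs AAGCC ✗; k=6: AAGCCC vs AAGCCC ✓; k=7: AAAGCCC vs AAGCCCG ✗.
Only k = 6 is perfect, so the longest perfect 3' overlap is 6.

Longest perfect overlap: 6 complementary base pairs; significant dimer risk (threshold 4).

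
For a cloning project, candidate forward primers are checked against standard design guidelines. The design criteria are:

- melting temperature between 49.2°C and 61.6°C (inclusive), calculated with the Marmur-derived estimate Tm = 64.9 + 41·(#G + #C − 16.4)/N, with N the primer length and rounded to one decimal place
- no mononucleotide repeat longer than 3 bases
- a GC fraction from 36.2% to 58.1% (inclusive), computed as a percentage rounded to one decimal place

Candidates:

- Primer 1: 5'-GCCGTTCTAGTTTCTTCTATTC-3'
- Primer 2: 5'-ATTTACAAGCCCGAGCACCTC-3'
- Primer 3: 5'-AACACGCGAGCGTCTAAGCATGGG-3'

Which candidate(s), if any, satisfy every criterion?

Primer 1 and Primer 2.

Primer 1 (22 nt, A=2 T=11 G=3 C=6): Tm = 64.9 + 41·(9 − 16.4)/22 = 51.1°C ✓; longest run = 3 ✓; GC 9/22 = 40.9% ✓ — passes.
Primer 2 (21 nt, A=6 T=4 G=3 C=8): Tm = 64.9 + 41·(11 − 16.4)/21 = 54.4°C ✓; longest run = 3 ✓; GC 11/21 = 52.4% ✓ — passes.
Primer 3 (24 nt, A=7 T=3 G=8 C=6): Tm = 64.9 + 41·(14 − 16.4)/24 = 60.8°C ✓; longest run = 3 ✓; GC 14/24 = 58.3%, outside 36.2–58.1% ✗ — fails.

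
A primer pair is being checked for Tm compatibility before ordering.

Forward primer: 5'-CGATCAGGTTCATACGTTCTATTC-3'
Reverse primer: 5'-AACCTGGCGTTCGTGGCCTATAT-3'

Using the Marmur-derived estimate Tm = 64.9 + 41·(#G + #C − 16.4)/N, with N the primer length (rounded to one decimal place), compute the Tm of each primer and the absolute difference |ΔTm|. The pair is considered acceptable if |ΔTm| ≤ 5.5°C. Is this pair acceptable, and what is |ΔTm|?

|ΔTm| = 3.1°C; the pair is acceptable.

Forward: G+C = 10, N = 24 → Tm = 64.9 + 41·(10 − 16.4)/24 = 54.0°C.
Reverse: G+C = 12, N = 23 → Tm = 64.9 + 41·(12 − 16.4)/23 = 57.1°C.
|ΔTm| = |54.0 − 57.1| = 3.1°C, ≤ 5.5°C.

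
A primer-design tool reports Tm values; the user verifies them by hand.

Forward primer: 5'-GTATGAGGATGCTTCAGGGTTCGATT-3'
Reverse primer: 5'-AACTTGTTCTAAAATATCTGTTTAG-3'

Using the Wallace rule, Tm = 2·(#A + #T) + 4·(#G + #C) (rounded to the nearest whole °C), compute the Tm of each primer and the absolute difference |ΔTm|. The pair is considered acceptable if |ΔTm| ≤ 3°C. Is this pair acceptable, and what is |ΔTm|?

|ΔTm| = 14°C; the pair is not acceptable.

Forward: A=5 T=9 G=9 C=3 → Tm = 2·14 + 4·12 = 76°C.
Reverse: A=8 T=11 G=3 C=3 → Tm = 2·19 + 4·6 = 62°C.
|ΔTm| = |76 − 62| = 14°C, > 3°C.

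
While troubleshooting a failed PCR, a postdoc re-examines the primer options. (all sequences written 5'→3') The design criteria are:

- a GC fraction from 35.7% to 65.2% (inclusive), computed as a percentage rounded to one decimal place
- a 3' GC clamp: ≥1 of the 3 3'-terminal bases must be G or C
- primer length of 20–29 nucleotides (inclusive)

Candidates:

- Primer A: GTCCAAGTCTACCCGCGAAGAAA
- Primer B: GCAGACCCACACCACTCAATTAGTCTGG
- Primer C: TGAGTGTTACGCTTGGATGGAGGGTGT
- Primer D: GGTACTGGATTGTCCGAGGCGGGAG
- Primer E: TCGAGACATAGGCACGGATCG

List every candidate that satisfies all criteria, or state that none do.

Primer A (23 nt, A=8 T=3 G=5 C=7): GC 12/23 = 52.2% ✓; 3' end AAA has 0 G/C, need ≥1 ✗; length 23 ✓ — fails.
Primer B (28 nt, A=8 T=5 G=5 C=10): GC 15/28 = 53.6% ✓; 3' end TGG has 2 G/C ✓; length 28 ✓ — passes.
Primer C (27 nt, A=4 T=9 G=12 C=2): GC 14/27 = 51.9% ✓; 3' end TGT has 1 G/C ✓; length 27 ✓ — passes.
Primer D (25 nt, A=4 T=5 G=12 C=4): GC 16/25 = 64.0% ✓; 3' end GAG has 2 G/C ✓; length 25 ✓ — passes.
Primer E (21 nt, A=6 T=3 G=7 C=5): GC 12/21 = 57.1% ✓; 3' end TCG has 2 G/C ✓; length 21 ✓ — passes.

Primer B, Primer C, Primer D and Primer E.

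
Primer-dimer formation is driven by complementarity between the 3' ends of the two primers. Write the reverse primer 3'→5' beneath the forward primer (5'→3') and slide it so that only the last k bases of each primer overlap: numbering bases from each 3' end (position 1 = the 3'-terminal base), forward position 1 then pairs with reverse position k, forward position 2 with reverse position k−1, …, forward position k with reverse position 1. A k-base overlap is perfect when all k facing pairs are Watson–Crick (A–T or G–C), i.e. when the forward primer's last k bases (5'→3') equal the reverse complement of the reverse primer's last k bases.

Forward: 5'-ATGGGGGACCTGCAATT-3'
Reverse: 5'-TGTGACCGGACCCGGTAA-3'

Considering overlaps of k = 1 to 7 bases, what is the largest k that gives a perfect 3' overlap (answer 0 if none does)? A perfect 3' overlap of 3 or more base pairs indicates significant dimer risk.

Longest perfect overlap: 2 complementary base pairs; below the dimer-risk threshold (threshold 3).

Last 7 bases (5'→3') — forward …TGCAATT, reverse …CCGGTAA.
Reverse complement of the reverse primer's last 7 bases: TTACCGG; its first k bases are the reverse complement of the reverse primer's last k bases, so a perfect k-base overlap needs the forward primer's last k bases to equal them.
Comparing (forward last k vs required): k=1: T vs T ✓; k=2: TT vs TT ✓; k=3: ATT vs TTA ✗; k=4: AATT vs TTAC ✗; k=5: CAATT vs TTACC ✗; k=6: GCAATT vs TTACCG ✗; k=7: TGCAATT vs TTACCGG ✗.
Perfect overlaps at k = 1, 2; the largest is 2.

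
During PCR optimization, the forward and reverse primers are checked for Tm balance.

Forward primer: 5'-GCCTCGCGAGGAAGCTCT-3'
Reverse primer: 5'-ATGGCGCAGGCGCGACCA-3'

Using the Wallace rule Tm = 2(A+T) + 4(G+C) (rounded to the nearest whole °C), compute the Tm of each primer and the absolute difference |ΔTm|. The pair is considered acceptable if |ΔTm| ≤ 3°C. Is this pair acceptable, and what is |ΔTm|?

Forward: A=3 T=3 G=6 C=6 → Tm = 2·6 + 4·12 = 60°C.
Reverse: A=4 T=1 G=7 C=6 → Tm = 2·5 + 4·13 = 62°C.
|ΔTm| = |60 − 62| = 2°C, ≤ 3°C.

|ΔTm| = 2°C; the pair is acceptable.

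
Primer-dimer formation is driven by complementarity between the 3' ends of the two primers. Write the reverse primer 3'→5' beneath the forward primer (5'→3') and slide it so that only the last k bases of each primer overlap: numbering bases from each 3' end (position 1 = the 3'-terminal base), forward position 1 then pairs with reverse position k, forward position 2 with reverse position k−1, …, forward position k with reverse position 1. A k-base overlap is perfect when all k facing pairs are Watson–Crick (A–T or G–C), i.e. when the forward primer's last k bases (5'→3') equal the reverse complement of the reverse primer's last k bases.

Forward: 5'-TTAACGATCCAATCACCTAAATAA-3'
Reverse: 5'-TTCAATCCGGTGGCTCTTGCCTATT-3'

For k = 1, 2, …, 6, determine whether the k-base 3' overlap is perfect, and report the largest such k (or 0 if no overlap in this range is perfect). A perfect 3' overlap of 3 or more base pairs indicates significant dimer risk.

Longest perfect overlap: 2 complementary base pairs; below the dimer-risk threshold (threshold 3).

Last 6 bases (5'→3') — forward …AAATAA, reverse …CCTATT.
Reverse complement of the reverse primer's last 6 bases: AATAGG; its first k bases are the reverse complement of the reverse primer's last k bases, so a perfect k-base overlap needs the forward primer's last k bases to equal them.
Comparing (forward last k vs required): k=1: A vs A ✓; k=2: AA vs AA ✓; k=3: TAA vs AAT ✗; k=4: ATAA vs AATA ✗; k=5: AATAA vs AATAG ✗; k=6: AAATAA vs AATAGG ✗.
Perfect overlaps at k = 1, 2; the largest is 2.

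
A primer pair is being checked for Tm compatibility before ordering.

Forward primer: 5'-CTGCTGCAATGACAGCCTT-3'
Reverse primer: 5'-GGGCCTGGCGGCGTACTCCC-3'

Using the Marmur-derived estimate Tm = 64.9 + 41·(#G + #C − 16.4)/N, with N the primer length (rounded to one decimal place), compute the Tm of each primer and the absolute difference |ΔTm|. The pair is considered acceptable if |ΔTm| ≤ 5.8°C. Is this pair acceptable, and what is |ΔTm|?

|ΔTm| = 13.0°C; the pair is not acceptable.

Forward: G+C = 10, N = 19 → Tm = 64.9 + 41·(10 − 16.4)/19 = 51.1°C.
Reverse: G+C = 16, N = 20 → Tm = 64.9 + 41·(16 − 16.4)/20 = 64.1°C.
|ΔTm| = |51.1 − 64.1| = 13.0°C, > 5.8°C.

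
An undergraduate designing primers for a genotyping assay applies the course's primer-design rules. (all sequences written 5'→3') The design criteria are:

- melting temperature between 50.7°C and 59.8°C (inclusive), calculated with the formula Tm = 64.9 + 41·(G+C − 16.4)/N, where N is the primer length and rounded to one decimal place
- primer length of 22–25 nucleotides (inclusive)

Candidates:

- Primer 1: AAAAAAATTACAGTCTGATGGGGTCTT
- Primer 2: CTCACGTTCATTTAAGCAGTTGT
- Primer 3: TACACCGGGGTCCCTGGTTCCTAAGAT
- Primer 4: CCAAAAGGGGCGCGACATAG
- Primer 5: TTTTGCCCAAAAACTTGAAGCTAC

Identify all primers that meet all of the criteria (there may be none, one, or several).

Primer 2 and Primer 5.

Primer 1 (27 nt, A=10 T=8 G=6 C=3): Tm = 64.9 + 41·(9 − 16.4)/27 = 53.7°C ✓; length 27, outside 22–25 ✗ — fails.
Primer 2 (23 nt, A=5 T=9 G=4 C=5): Tm = 64.9 + 41·(9 − 16.4)/23 = 51.7°C ✓; length 23 ✓ — passes.
Primer 3 (27 nt, A=5 T=7 G=7 C=8): Tm = 64.9 + 41·(15 − 16.4)/27 = 62.8°C, outside 50.7–59.8°C ✗; length 27, outside 22–25 ✗ — fails.
Primer 4 (20 nt, A=7 T=1 G=7 C=5): Tm = 64.9 + 41·(12 − 16.4)/20 = 55.9°C ✓; length 20, outside 22–25 ✗ — fails.
Primer 5 (24 nt, A=8 T=7 G=3 C=6): Tm = 64.9 + 41·(9 − 16.4)/24 = 52.3°C ✓; length 24 ✓ — passes.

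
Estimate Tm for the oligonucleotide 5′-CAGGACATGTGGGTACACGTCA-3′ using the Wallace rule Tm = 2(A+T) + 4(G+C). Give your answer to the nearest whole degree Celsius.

68°C

Base counts: A=6, T=4, G=7, C=5 (length 22).
Tm = 2·(6+4) + 4·(7+5) = 2·10 + 4·12 = 20 + 48 = 68°C.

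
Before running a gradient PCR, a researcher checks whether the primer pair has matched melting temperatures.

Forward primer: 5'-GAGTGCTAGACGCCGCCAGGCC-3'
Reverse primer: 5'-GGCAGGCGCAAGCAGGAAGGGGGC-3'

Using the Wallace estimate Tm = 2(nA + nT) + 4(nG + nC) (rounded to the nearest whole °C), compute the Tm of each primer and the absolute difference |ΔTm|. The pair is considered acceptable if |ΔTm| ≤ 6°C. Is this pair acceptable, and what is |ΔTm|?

|ΔTm| = 8°C; the pair is not acceptable.

Forward: A=4 T=2 G=8 C=8 → Tm = 2·6 + 4·16 = 76°C.
Reverse: A=6 T=0 G=13 C=5 → Tm = 2·6 + 4·18 = 84°C.
|ΔTm| = |76 − 84| = 8°C, > 6°C.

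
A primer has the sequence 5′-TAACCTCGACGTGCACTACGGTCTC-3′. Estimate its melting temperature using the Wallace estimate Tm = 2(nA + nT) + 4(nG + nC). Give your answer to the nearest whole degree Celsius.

Base counts: A=5, T=6, G=5, C=9 (length 25).
Tm = 2·(5+6) + 4·(5+9) = 2·11 + 4·14 = 22 + 56 = 78°C.

78°C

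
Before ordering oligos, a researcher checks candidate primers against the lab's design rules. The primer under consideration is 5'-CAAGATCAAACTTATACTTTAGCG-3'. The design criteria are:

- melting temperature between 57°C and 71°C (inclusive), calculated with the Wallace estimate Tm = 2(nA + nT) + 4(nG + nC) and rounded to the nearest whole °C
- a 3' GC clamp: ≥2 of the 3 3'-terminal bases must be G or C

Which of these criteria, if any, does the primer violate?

Base counts: A=9, T=7, G=3, C=5 (length 24).
Tm: Tm = 2·16 + 4·8 = 64°C ✓
GC clamp: 3' end GCG has 3 G/C ✓

Meets all criteria.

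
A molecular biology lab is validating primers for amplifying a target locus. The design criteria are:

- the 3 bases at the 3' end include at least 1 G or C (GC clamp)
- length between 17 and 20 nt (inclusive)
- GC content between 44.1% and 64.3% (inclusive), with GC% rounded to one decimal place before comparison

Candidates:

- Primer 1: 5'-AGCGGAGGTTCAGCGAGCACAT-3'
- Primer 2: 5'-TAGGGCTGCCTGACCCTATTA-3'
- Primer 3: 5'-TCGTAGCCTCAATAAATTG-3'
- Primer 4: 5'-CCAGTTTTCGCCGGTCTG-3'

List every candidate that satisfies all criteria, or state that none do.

Primer 4 only.

Primer 1 (22 nt, A=6 T=3 G=8 C=5): 3' end CAT has 1 G/C ✓; length 22, outside 17–20 ✗; GC 13/22 = 59.1% ✓ — fails.
Primer 2 (21 nt, A=4 T=6 G=5 C=6): 3' end TTA has 0 G/C, need ≥1 ✗; length 21, outside 17–20 ✗; GC 11/21 = 52.4% ✓ — fails.
Primer 3 (19 nt, A=6 T=6 G=3 C=4): 3' end TTG has 1 G/C ✓; length 19 ✓; GC 7/19 = 36.8%, outside 44.1–64.3% ✗ — fails.
Primer 4 (18 nt, A=1 T=6 G=5 C=6): 3' end CTG has 2 G/C ✓; length 18 ✓; GC 11/18 = 61.1% ✓ — passes.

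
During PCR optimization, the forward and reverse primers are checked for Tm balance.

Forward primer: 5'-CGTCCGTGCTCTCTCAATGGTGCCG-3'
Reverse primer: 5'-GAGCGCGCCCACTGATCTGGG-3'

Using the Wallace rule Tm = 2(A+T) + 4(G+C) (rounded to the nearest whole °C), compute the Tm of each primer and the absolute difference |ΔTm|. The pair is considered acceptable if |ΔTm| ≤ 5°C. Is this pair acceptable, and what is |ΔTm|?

Forward: A=2 T=7 G=7 C=9 → Tm = 2·9 + 4·16 = 82°C.
Reverse: A=3 T=3 G=8 C=7 → Tm = 2·6 + 4·15 = 72°C.
|ΔTm| = |82 − 72| = 10°C, > 5°C.

|ΔTm| = 10°C; the pair is not acceptable.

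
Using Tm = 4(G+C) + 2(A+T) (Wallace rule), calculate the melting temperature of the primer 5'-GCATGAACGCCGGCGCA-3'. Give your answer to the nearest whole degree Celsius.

Base counts: A=4, T=1, G=6, C=6 (length 17).
Tm = 2·(4+1) + 4·(6+6) = 2·5 + 4·12 = 10 + 48 = 58°C.

58°C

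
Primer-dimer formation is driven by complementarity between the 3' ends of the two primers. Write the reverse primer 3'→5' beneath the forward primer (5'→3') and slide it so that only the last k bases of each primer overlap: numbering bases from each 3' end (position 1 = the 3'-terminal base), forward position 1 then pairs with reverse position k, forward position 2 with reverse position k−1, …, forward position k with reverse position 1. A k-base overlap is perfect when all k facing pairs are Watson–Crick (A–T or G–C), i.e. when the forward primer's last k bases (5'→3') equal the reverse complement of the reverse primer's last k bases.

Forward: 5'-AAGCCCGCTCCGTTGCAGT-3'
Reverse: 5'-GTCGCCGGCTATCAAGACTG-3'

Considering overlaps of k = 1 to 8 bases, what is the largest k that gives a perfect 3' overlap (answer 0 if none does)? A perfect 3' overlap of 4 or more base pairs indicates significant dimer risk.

Longest perfect overlap: 4 complementary base pairs; significant dimer risk (threshold 4).

Last 8 bases (5'→3') — forward …GTTGCAGT, reverse …CAAGACTG.
Reverse complement of the reverse primer's last 8 bases: CAGTCTTG; its first k bases are the reverse complement of the reverse primer's last k bases, so a perfect k-base overlap needs the forward primer's last k bases to equal them.
Comparing (forward last k vs required): k=1: T vs C ✗; k=2: GT vs CA ✗; k=3: AGT vs CAG ✗; k=4: CAGT vs CAGT ✓; k=5: GCAGT vs CAGTC ✗; k=6: TGCAGT vs CAGTCT ✗; k=7: TTGCAGT vs CAGTCTT ✗; k=8: GTTGCAGT vs CAGTCTTG ✗.
Only k = 4 is perfect, so the longest perfect 3' overlap is 4.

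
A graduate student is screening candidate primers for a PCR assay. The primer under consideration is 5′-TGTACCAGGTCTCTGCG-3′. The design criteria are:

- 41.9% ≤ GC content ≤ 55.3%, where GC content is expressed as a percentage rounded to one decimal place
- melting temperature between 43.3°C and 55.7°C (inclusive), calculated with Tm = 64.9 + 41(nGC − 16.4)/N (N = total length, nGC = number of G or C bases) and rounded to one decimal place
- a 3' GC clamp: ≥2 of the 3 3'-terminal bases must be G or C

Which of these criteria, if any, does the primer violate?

Fails: GC content.

Base counts: A=2, T=5, G=5, C=5 (length 17).
GC content: GC 10/17 = 58.8%, outside 41.9–55.3% ✗
Tm: Tm = 64.9 + 41·(10 − 16.4)/17 = 49.5°C ✓
GC clamp: 3' end GCG has 3 G/C ✓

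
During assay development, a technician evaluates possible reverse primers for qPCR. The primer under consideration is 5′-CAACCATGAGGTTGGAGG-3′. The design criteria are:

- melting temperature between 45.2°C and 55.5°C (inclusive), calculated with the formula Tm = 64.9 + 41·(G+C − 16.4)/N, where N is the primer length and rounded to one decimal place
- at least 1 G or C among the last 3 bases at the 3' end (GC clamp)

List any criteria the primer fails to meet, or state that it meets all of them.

Meets all criteria.

Base counts: A=5, T=3, G=7, C=3 (length 18).
Tm: Tm = 64.9 + 41·(10 − 16.4)/18 = 50.3°C ✓
GC clamp: 3' end AGG has 2 G/C ✓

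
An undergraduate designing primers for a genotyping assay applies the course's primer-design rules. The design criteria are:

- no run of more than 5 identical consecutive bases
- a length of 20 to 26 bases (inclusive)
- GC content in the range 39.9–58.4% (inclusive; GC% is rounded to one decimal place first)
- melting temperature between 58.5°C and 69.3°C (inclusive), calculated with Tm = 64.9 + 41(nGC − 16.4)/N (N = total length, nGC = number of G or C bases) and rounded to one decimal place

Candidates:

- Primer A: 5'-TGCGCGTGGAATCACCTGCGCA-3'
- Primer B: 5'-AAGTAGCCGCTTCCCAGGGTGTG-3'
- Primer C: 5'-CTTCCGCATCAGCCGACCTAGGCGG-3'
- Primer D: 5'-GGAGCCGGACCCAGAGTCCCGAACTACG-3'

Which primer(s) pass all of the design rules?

None of the candidates satisfy all criteria.

Primer A (22 nt, A=4 T=4 G=7 C=7): longest run = 2 ✓; length 22 ✓; GC 14/22 = 63.6%, outside 39.9–58.4% ✗; Tm = 64.9 + 41·(14 − 16.4)/22 = 60.4°C ✓ — fails.
Primer B (23 nt, A=4 T=5 G=8 C=6): longest run = 3 ✓; length 23 ✓; GC 14/23 = 60.9%, outside 39.9–58.4% ✗; Tm = 64.9 + 41·(14 − 16.4)/23 = 60.6°C ✓ — fails.
Primer C (25 nt, A=4 T=4 G=7 C=10): longest run = 2 ✓; length 25 ✓; GC 17/25 = 68.0%, outside 39.9–58.4% ✗; Tm = 64.9 + 41·(17 − 16.4)/25 = 65.9°C ✓ — fails.
Primer D (28 nt, A=7 T=2 G=9 C=10): longest run = 3 ✓; length 28, outside 20–26 ✗; GC 19/28 = 67.9%, outside 39.9–58.4% ✗; Tm = 64.9 + 41·(19 − 16.4)/28 = 68.7°C ✓ — fails.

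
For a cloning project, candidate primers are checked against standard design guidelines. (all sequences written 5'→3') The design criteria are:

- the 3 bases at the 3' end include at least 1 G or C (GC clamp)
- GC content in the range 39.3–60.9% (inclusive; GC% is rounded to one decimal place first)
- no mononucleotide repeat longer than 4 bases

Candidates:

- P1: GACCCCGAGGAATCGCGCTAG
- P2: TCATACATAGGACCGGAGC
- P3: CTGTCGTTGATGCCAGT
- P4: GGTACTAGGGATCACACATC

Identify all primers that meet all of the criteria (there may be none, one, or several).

P1 (21 nt, A=5 T=2 G=7 C=7): 3' end TAG has 1 G/C ✓; GC 14/21 = 66.7%, outside 39.3–60.9% ✗; longest run = 4 ✓ — fails.
P2 (19 nt, A=6 T=3 G=5 C=5): 3' end AGC has 2 G/C ✓; GC 10/19 = 52.6% ✓; longest run = 2 ✓ — passes.
P3 (17 nt, A=2 T=6 G=5 C=4): 3' end AGT has 1 G/C ✓; GC 9/17 = 52.9% ✓; longest run = 2 ✓ — passes.
P4 (20 nt, A=6 T=4 G=5 C=5): 3' end ATC has 1 G/C ✓; GC 10/20 = 50.0% ✓; longest run = 3 ✓ — passes.

P2, P3 and P4.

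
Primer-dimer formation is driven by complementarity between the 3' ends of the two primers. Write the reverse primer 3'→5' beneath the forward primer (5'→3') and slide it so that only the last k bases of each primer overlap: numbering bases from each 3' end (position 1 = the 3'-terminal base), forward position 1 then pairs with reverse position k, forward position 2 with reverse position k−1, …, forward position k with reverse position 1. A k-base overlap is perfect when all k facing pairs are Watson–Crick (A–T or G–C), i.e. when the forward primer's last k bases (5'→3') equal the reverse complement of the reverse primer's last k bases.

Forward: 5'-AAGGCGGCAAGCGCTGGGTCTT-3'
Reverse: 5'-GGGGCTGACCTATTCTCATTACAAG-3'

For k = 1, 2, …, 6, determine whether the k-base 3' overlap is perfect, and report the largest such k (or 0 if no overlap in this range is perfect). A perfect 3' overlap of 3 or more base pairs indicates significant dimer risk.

Longest perfect overlap: 3 complementary base pairs; significant dimer risk (threshold 3).

Last 6 bases (5'→3') — forward …GGTCTT, reverse …TACAAG.
Reverse complement of the reverse primer's last 6 bases: CTTGTA; its first k bases are the reverse complement of the reverse primer's last k bases, so a perfect k-base overlap needs the forward primer's last k bases to equal them.
Comparing (forward last k vs required): k=1: T vs C ✗; k=2: TT vs CT ✗; k=3: CTT vs CTT ✓; k=4: TCTT vs CTTG ✗; k=5: GTCTT vs CTTGT ✗; k=6: GGTCTT vs CTTGTA ✗.
Only k = 3 is perfect, so the longest perfect 3' overlap is 3.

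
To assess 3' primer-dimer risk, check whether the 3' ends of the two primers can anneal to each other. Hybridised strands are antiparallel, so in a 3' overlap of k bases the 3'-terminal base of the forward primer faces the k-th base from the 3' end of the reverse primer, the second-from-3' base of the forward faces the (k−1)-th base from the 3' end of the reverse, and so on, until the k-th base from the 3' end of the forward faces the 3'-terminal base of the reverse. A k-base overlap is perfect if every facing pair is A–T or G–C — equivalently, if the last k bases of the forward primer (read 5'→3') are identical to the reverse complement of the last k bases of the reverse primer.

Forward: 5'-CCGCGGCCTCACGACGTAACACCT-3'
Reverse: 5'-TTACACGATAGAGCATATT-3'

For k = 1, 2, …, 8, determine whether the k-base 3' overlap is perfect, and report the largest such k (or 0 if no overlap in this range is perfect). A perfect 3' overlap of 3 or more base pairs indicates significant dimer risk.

Longest perfect overlap: 0 complementary base pairs; below the dimer-risk threshold (threshold 3).

Last 8 bases (5'→3') — forward …TAACACCT, reverse …AGCATATT.
Reverse complement of the reverse primer's last 8 bases: AATATGCT; its first k bases are the reverse complement of the reverse primer's last k bases, so a perfect k-base overlap needs the forward primer's last k bases to equal them.
Comparing (forward last k vs required): k=1: T vs A ✗; k=2: CT vs AA ✗; k=3: CCT vs AAT ✗; k=4: ACCT vs AATA ✗; k=5: CACCT vs AATAT ✗; k=6: ACACCT vs AATATG ✗; k=7: AACACCT vs AATATGC ✗; k=8: TAACACCT vs AATATGCT ✗.
No overlap length from 1 to 8 is perfect, so the longest perfect 3' overlap is 0.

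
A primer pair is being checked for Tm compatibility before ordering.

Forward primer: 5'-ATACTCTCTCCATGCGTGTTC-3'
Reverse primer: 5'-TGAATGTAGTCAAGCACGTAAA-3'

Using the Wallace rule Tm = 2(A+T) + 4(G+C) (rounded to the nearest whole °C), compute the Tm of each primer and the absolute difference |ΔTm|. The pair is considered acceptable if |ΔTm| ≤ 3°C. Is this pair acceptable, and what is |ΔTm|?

Forward: A=3 T=8 G=3 C=7 → Tm = 2·11 + 4·10 = 62°C.
Reverse: A=9 T=5 G=5 C=3 → Tm = 2·14 + 4·8 = 60°C.
|ΔTm| = |62 − 60| = 2°C, ≤ 3°C.

|ΔTm| = 2°C; the pair is acceptable.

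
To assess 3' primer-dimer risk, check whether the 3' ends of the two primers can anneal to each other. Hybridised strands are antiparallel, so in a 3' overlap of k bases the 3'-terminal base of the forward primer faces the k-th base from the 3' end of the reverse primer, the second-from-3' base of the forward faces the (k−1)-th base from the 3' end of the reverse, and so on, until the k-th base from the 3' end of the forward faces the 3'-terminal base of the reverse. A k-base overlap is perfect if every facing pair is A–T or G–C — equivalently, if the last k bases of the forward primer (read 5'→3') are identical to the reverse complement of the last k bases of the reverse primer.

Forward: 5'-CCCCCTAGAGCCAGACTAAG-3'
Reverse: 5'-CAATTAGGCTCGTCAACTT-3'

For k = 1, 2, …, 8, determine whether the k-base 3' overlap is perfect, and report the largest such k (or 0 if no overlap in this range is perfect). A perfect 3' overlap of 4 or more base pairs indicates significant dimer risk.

Longest perfect overlap: 3 complementary base pairs; below the dimer-risk threshold (threshold 4).

Last 8 bases (5'→3') — forward …AGACTAAG, reverse …GTCAACTT.
Reverse complement of the reverse primer's last 8 bases: AAGTTGAC; its first k bases are the reverse complement of the reverse primer's last k bases, so a perfect k-base overlap needs the forward primer's last k bases to equal them.
Comparing (forward last k vs required): k=1: G vs A ✗; k=2: AG vs AA ✗; k=3: AAG vs AAG ✓; k=4: TAAG vs AAGT ✗; k=5: CTAAG vs AAGTT ✗; k=6: ACTAAG vs AAGTTG ✗; k=7: GACTAAG vs AAGTTGA ✗; k=8: AGACTAAG vs AAGTTGAC ✗.
Only k = 3 is perfect, so the longest perfect 3' overlap is 3.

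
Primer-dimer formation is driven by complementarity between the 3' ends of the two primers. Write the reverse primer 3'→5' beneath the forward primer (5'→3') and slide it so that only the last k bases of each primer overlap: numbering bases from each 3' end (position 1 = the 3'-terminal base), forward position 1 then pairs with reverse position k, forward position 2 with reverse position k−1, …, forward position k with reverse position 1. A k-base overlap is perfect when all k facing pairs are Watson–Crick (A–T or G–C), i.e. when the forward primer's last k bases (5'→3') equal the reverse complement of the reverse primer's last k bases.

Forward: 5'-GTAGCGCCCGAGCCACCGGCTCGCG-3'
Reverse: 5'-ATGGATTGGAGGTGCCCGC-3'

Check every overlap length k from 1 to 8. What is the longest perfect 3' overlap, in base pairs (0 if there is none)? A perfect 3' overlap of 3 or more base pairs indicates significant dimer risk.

Longest perfect overlap: 3 complementary base pairs; significant dimer risk (threshold 3).

Last 8 bases (5'→3') — forward …GGCTCGCG, reverse …GTGCCCGC.
Reverse complement of the reverse primer's last 8 bases: GCGGGCAC; its first k bases are the reverse complement of the reverse primer's last k bases, so a perfect k-base overlap needs the forward primer's last k bases to equal them.
Comparing (forward last k vs required): k=1: G vs G ✓; k=2: CG vs GC ✗; k=3: GCG vs GCG ✓; k=4: CGCG vs GCGG ✗; k=5: TCGCG vs GCGGG ✗; k=6: CTCGCG vs GCGGGC ✗; k=7: GCTCGCG vs GCGGGCA ✗; k=8: GGCTCGCG vs GCGGGCAC ✗.
Perfect overlaps at k = 1, 3; the largest is 3.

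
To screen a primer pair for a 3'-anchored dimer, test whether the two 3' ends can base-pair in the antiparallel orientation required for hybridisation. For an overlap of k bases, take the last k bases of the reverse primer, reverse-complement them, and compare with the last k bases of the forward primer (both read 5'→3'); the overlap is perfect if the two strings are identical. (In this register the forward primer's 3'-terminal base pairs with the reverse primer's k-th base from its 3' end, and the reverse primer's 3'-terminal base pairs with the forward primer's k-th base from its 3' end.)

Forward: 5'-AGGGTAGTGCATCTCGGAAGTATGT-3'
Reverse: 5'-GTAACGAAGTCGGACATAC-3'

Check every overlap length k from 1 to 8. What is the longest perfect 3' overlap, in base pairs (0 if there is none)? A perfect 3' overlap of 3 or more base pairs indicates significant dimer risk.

Longest perfect overlap: 6 complementary base pairs; significant dimer risk (threshold 3).

Last 8 bases (5'→3') — forward …AAGTATGT, reverse …GGACATAC.
Reverse complement of the reverse primer's last 8 bases: GTATGTCC; its first k bases are the reverse complement of the reverse primer's last k bases, so a perfect k-base overlap needs the forward primer's last k bases to equal them.
Comparing (forward last k vs required): k=1: T vs G ✗; k=2: GT vs GT ✓; k=3: TGT vs GTA ✗; k=4: ATGT vs GTAT ✗; k=5: TATGT vs GTATG ✗; k=6: GTATGT vs GTATGT ✓; k=7: AGTATGT vs GTATGTC ✗; k=8: AAGTATGT vs GTATGTCC ✗.
Perfect overlaps at k = 2, 6; the largest is 6.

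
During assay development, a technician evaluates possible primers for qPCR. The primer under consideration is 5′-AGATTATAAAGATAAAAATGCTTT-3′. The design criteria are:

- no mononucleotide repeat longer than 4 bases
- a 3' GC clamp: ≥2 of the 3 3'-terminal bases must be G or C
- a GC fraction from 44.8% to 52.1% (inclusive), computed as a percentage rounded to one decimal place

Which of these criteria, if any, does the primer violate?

Base counts: A=12, T=8, G=3, C=1 (length 24).
homopolymer run: longest run = 5, exceeds 4 ✗
GC clamp: 3' end TTT has 0 G/C, need ≥2 ✗
GC content: GC 4/24 = 16.7%, outside 44.8–52.1% ✗

Fails: homopolymer run, GC clamp, GC content.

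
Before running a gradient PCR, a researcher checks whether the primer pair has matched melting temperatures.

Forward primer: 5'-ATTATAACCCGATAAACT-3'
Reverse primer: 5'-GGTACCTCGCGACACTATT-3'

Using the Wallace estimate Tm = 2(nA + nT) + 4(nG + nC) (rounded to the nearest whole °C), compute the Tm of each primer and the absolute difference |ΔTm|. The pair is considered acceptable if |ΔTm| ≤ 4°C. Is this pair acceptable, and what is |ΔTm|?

Forward: A=8 T=5 G=1 C=4 → Tm = 2·13 + 4·5 = 46°C.
Reverse: A=4 T=5 G=4 C=6 → Tm = 2·9 + 4·10 = 58°C.
|ΔTm| = |46 − 58| = 12°C, > 4°C.

|ΔTm| = 12°C; the pair is not acceptable.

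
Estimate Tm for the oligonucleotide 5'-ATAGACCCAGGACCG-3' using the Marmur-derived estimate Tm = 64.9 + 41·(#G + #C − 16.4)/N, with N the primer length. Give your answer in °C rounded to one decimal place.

44.7°C

Base counts: A=5, T=1, G=4, C=5; G+C = 9, N = 15.
Tm = 64.9 + 41·(9 − 16.4)/15 = 64.9 + -303.40/15 = 44.7°C.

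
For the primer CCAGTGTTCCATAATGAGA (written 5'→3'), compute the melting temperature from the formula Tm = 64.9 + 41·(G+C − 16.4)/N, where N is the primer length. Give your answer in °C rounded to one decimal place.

Base counts: A=6, T=5, G=4, C=4; G+C = 8, N = 19.
Tm = 64.9 + 41·(8 − 16.4)/19 = 64.9 + -344.40/19 = 46.8°C.

46.8°C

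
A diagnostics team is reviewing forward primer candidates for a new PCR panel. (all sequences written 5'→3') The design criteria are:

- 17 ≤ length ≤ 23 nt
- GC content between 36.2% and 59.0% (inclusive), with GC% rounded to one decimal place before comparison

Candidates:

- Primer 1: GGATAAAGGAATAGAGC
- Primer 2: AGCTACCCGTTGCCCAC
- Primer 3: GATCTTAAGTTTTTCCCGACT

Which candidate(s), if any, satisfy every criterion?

Primer 1 and Primer 3.

Primer 1 (17 nt, A=8 T=2 G=6 C=1): length 17 ✓; GC 7/17 = 41.2% ✓ — passes.
Primer 2 (17 nt, A=3 T=3 G=3 C=8): length 17 ✓; GC 11/17 = 64.7%, outside 36.2–59.0% ✗ — fails.
Primer 3 (21 nt, A=4 T=9 G=3 C=5): length 21 ✓; GC 8/21 = 38.1% ✓ — passes.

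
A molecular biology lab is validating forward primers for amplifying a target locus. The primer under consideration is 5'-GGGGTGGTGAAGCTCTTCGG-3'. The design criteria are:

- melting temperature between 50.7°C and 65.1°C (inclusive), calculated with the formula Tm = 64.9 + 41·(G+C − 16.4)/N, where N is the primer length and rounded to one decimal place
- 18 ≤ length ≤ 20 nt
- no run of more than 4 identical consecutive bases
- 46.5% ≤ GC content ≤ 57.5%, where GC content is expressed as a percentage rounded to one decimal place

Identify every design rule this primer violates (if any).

Base counts: A=2, T=5, G=10, C=3 (length 20).
Tm: Tm = 64.9 + 41·(13 − 16.4)/20 = 57.9°C ✓
length: length 20 ✓
homopolymer run: longest run = 4 ✓
GC content: GC 13/20 = 65.0%, outside 46.5–57.5% ✗

Fails: GC content.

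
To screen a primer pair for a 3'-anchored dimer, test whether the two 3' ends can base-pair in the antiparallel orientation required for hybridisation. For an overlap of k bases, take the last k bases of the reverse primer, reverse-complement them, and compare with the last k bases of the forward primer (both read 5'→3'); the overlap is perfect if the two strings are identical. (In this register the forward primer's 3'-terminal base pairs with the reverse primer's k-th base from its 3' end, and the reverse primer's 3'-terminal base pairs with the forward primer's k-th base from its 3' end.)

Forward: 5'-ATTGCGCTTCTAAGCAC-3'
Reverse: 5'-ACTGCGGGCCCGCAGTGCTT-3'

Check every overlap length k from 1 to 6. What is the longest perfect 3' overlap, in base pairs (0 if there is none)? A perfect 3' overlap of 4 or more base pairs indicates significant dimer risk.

Longest perfect overlap: 6 complementary base pairs; significant dimer risk (threshold 4).

Last 6 bases (5'→3') — forward …AAGCAC, reverse …GTGCTT.
Reverse complement of the reverse primer's last 6 bases: AAGCAC; its first k bases are the reverse complement of the reverse primer's last k bases, so a perfect k-base overlap needs the forward primer's last k bases to equal them.
Comparing (forward last k vs required): k=1: C vs A ✗; k=2: AC vs AA ✗; k=3: CAC vs AAG ✗; k=4: GCAC vs AAGC ✗; k=5: AGCAC vs AAGCA ✗; k=6: AAGCAC vs AAGCAC ✓.
Only k = 6 is perfect, so the longest perfect 3' overlap is 6.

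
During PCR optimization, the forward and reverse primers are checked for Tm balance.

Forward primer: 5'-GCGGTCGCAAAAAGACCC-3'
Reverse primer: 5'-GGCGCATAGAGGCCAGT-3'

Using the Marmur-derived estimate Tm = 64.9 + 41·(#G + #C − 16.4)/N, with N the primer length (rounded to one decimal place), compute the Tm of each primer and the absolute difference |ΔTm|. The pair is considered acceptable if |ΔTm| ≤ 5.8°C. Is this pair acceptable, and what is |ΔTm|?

Forward: G+C = 11, N = 18 → Tm = 64.9 + 41·(11 − 16.4)/18 = 52.6°C.
Reverse: G+C = 11, N = 17 → Tm = 64.9 + 41·(11 − 16.4)/17 = 51.9°C.
|ΔTm| = |52.6 − 51.9| = 0.7°C, ≤ 5.8°C.

|ΔTm| = 0.7°C; the pair is acceptable.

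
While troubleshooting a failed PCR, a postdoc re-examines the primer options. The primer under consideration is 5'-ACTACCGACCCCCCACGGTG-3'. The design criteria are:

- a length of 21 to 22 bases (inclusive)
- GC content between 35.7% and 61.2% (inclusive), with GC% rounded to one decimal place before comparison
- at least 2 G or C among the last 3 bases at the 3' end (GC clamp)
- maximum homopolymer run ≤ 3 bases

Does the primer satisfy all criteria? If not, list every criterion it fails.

Base counts: A=4, T=2, G=4, C=10 (length 20).
length: length 20, outside 21–22 ✗
GC content: GC 14/20 = 70.0%, outside 35.7–61.2% ✗
GC clamp: 3' end GTG has 2 G/C ✓
homopolymer run: longest run = 6, exceeds 3 ✗

Fails: length, GC content, homopolymer run.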